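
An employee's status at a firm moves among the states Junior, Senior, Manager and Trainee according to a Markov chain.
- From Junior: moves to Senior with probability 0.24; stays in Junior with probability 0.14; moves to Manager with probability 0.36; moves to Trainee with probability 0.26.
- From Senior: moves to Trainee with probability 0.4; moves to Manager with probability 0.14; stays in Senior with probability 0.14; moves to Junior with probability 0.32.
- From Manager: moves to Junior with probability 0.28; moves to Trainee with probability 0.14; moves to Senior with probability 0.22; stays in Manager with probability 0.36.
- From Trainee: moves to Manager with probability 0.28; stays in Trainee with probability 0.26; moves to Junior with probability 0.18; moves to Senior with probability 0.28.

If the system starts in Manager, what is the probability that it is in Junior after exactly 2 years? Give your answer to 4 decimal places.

0.2356

Propagate the distribution vector 2 years from Manager.
After 0 years: (0.0000, 0.0000, 1.0000, 0.0000)
After 1 year: (0.2800, 0.2200, 0.3600, 0.1400)
After 2 years: (0.2356, 0.2164, 0.3004, 0.2476)
P(in Junior after 2 years) = 0.2356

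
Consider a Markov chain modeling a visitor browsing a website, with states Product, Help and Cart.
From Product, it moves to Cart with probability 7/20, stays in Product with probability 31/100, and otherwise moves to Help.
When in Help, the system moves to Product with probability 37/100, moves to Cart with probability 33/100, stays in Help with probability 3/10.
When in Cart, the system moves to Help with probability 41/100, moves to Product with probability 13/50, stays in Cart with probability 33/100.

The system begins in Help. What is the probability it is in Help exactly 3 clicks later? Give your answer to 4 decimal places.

Propagate the distribution vector 3 clicks from Help.
After 0 clicks: (0.0000, 1.0000, 0.0000)
After 1 click: (0.3700, 0.3000, 0.3300)
After 2 clicks: (0.3115, 0.3511, 0.3374)
After 3 clicks: (0.3142, 0.3496, 0.3362)
P(in Help after 3 clicks) = 0.3496

0.3496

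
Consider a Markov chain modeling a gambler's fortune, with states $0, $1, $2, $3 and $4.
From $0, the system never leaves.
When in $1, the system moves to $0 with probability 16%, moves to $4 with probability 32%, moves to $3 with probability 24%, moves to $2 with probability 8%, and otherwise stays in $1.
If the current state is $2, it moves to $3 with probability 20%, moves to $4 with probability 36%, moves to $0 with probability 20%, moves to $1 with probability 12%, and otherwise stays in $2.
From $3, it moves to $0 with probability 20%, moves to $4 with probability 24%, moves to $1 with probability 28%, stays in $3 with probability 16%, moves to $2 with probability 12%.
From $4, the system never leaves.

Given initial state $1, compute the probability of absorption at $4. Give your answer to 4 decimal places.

Let h(s) be the probability of absorption at $4 starting from transient state s. Then h($4) = 1 and h($0) = 0. By first-step analysis:
h($1) = 0.16·0 + 0.2·h($1) + 0.08·h($2) + 0.24·h($3) + 0.32·1
h($2) = 0.2·0 + 0.12·h($1) + 0.12·h($2) + 0.2·h($3) + 0.36·1
h($3) = 0.2·0 + 0.28·h($1) + 0.12·h($2) + 0.16·h($3) + 0.24·1
Solving: h($1) = 0.6397, h($2) = 0.6302, h($3) = 0.5890.
Starting from $1, the probability is 0.6397.

0.6397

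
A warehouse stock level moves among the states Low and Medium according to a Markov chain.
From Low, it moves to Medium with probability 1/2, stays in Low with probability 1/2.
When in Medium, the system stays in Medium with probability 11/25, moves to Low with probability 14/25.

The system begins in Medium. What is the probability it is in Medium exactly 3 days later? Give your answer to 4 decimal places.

0.4716

Propagate the distribution vector 3 days from Medium.
After 0 days: (0.0000, 1.0000)
After 1 day: (0.5600, 0.4400)
After 2 days: (0.5264, 0.4736)
After 3 days: (0.5284, 0.4716)
P(in Medium after 3 days) = 0.4716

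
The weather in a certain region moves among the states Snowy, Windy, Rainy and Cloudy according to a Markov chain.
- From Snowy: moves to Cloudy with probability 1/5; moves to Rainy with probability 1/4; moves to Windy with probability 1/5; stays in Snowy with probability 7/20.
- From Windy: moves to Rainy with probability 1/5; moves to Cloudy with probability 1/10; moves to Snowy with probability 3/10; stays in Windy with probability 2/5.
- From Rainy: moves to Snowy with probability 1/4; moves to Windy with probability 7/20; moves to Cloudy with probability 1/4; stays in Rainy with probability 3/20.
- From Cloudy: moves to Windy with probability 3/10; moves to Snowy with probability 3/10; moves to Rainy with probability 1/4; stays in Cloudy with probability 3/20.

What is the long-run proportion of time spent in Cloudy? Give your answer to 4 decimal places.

Let the stationary distribution be π with π = πP and π_1 + π_2 + π_3 + π_4 = 1.
π_1 = 0.35·π_1 + 0.3·π_2 + 0.25·π_3 + 0.3·π_4
π_2 = 0.2·π_1 + 0.4·π_2 + 0.35·π_3 + 0.3·π_4
π_3 = 0.25·π_1 + 0.2·π_2 + 0.15·π_3 + 0.25·π_4
Solving with the normalization constraint gives π = (0.3046, 0.3113, 0.2131, 0.1710).
So the stationary probability of Cloudy is 0.1710.

0.1710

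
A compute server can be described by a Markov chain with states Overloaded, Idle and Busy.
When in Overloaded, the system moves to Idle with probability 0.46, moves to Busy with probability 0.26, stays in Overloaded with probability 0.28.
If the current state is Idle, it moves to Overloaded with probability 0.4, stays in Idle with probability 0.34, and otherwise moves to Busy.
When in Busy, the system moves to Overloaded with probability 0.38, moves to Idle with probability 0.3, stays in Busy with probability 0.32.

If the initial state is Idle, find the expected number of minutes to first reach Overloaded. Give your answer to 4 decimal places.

Let t(s) be the expected number of minutes to first reach Overloaded from state s, with t(Overloaded) = 0. Conditioning on the first minute:
t(Idle) = 1 + 0.34·t(Idle) + 0.26·t(Busy)
t(Busy) = 1 + 0.3·t(Idle) + 0.32·t(Busy)
Solving: t(Idle) = 2.5351, t(Busy) = 2.5890.
Expected minutes from Idle to Overloaded: 2.5351.

2.5351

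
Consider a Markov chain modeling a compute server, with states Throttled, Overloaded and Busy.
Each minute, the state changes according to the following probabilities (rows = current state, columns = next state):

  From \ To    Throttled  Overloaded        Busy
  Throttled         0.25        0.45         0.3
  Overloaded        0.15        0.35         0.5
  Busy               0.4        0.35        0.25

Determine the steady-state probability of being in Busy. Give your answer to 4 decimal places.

0.3574

Let the stationary distribution be π with π = πP and π_1 + π_2 + π_3 = 1.
π_1 = 0.25·π_1 + 0.15·π_2 + 0.4·π_3
π_2 = 0.45·π_1 + 0.35·π_2 + 0.35·π_3
Solving with the normalization constraint gives π = (0.2660, 0.3766, 0.3574).
So the stationary probability of Busy is 0.3574.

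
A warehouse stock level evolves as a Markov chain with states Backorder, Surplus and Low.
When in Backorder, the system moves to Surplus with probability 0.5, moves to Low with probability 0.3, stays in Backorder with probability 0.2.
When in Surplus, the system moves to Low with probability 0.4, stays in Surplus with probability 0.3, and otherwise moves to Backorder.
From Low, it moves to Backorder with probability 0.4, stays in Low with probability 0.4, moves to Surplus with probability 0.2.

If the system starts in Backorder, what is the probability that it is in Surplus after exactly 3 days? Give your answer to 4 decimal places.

Propagate the distribution vector 3 days from Backorder.
After 0 days: (1.0000, 0.0000, 0.0000)
After 1 day: (0.2000, 0.5000, 0.3000)
After 2 days: (0.3100, 0.3100, 0.3800)
After 3 days: (0.3070, 0.3240, 0.3690)
P(in Surplus after 3 days) = 0.3240

0.3240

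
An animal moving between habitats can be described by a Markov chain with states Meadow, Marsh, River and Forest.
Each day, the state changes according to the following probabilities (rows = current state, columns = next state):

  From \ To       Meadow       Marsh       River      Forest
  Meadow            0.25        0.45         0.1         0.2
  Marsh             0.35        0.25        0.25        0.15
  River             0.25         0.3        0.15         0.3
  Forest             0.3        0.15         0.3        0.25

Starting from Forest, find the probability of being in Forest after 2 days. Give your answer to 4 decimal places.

Propagate the distribution vector 2 days from Forest.
After 0 days: (0.0000, 0.0000, 0.0000, 1.0000)
After 1 day: (0.3000, 0.1500, 0.3000, 0.2500)
After 2 days: (0.2775, 0.3000, 0.1875, 0.2350)
P(in Forest after 2 days) = 0.2350

0.2350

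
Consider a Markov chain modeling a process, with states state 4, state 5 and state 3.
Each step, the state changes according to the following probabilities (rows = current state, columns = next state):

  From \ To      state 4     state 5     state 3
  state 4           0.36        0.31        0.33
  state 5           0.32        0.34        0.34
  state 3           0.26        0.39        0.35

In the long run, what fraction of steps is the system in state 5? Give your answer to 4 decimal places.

0.3477

Let the stationary distribution be π with π = πP and π_1 + π_2 + π_3 = 1.
π_1 = 0.36·π_1 + 0.32·π_2 + 0.26·π_3
π_2 = 0.31·π_1 + 0.34·π_2 + 0.39·π_3
Solving with the normalization constraint gives π = (0.3121, 0.3477, 0.3403).
So the stationary probability of state 5 is 0.3477.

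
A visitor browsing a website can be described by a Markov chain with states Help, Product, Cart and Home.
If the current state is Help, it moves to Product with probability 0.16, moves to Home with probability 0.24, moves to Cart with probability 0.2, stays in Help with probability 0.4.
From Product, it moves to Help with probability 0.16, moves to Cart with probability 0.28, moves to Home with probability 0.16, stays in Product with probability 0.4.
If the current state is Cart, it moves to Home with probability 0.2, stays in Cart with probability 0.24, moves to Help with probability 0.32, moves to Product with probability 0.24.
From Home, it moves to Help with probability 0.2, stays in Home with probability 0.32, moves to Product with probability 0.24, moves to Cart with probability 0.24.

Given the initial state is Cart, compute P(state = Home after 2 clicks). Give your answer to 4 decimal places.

0.2272

Propagate the distribution vector 2 clicks from Cart.
After 0 clicks: (0.0000, 0.0000, 1.0000, 0.0000)
After 1 click: (0.3200, 0.2400, 0.2400, 0.2000)
After 2 clicks: (0.2832, 0.2528, 0.2368, 0.2272)
P(in Home after 2 clicks) = 0.2272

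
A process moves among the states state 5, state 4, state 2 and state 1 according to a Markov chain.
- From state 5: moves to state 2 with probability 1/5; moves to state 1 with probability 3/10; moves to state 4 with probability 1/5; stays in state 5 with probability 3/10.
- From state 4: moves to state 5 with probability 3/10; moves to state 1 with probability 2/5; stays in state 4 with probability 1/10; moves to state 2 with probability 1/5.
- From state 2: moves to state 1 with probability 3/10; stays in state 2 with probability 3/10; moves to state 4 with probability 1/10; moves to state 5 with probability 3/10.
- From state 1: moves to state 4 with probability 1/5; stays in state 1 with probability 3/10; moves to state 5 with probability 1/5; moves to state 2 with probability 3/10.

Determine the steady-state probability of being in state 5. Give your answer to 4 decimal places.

0.2684

Let the stationary distribution be π with π = πP and π_1 + π_2 + π_3 + π_4 = 1.
π_1 = 0.3·π_1 + 0.3·π_2 + 0.3·π_3 + 0.2·π_4
π_2 = 0.2·π_1 + 0.1·π_2 + 0.1·π_3 + 0.2·π_4
π_3 = 0.2·π_1 + 0.2·π_2 + 0.3·π_3 + 0.3·π_4
Solving with the normalization constraint gives π = (0.2684, 0.1584, 0.2573, 0.3158).
So the stationary probability of state 5 is 0.2684.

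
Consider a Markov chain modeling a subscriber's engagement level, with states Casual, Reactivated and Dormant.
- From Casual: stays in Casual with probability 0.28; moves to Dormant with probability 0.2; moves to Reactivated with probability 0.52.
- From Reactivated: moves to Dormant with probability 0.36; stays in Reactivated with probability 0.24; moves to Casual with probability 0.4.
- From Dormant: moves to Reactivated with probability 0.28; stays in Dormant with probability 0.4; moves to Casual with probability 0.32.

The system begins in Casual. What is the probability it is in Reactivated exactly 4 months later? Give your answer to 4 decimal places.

0.3457

Propagate the distribution vector 4 months from Casual.
After 0 months: (1.0000, 0.0000, 0.0000)
After 1 month: (0.2800, 0.5200, 0.2000)
After 2 months: (0.3504, 0.3264, 0.3232)
After 3 months: (0.3321, 0.3510, 0.3169)
After 4 months: (0.3348, 0.3457, 0.3195)
P(in Reactivated after 4 months) = 0.3457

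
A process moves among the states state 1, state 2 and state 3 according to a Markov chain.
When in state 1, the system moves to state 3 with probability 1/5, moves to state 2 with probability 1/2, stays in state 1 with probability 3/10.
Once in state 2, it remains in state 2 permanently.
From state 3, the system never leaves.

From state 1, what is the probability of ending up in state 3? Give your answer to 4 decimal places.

Let h(s) be the probability of absorption at state 3 starting from transient state s. Then h(state 3) = 1 and h(state 2) = 0. By first-step analysis:
h(state 1) = 0.3·h(state 1) + 0.5·0 + 0.2·1
Solving: h(state 1) = 0.2857.
Starting from state 1, the probability is 0.2857.

0.2857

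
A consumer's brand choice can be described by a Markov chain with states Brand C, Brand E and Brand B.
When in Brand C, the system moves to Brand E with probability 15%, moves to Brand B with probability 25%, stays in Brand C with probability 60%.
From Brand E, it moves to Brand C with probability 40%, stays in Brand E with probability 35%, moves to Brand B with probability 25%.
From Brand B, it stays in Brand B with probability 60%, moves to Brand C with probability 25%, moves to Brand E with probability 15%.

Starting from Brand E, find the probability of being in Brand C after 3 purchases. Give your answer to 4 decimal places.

Propagate the distribution vector 3 purchases from Brand E.
After 0 purchases: (0.0000, 1.0000, 0.0000)
After 1 purchase: (0.4000, 0.3500, 0.2500)
After 2 purchases: (0.4425, 0.2200, 0.3375)
After 3 purchases: (0.4379, 0.1940, 0.3681)
P(in Brand C after 3 purchases) = 0.4379

0.4379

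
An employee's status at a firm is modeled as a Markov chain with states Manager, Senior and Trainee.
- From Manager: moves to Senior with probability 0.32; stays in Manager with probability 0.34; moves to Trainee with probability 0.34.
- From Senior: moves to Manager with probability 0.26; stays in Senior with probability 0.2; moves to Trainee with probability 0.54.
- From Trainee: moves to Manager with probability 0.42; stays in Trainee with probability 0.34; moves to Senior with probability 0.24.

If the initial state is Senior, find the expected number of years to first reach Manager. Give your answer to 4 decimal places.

Let t(s) be the expected number of years to first reach Manager from state s, with t(Manager) = 0. Conditioning on the first year:
t(Senior) = 1 + 0.2·t(Senior) + 0.54·t(Trainee)
t(Trainee) = 1 + 0.24·t(Senior) + 0.34·t(Trainee)
Solving: t(Senior) = 3.0120, t(Trainee) = 2.6104.
Expected years from Senior to Manager: 3.0120.

3.0120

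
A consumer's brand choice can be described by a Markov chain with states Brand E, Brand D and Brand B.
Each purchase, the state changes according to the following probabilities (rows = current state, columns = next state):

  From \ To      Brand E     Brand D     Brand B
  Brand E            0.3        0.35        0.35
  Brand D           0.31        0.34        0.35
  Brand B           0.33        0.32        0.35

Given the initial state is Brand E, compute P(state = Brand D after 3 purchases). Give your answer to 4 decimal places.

Propagate the distribution vector 3 purchases from Brand E.
After 0 purchases: (1.0000, 0.0000, 0.0000)
After 1 purchase: (0.3000, 0.3500, 0.3500)
After 2 purchases: (0.3140, 0.3360, 0.3500)
After 3 purchases: (0.3139, 0.3361, 0.3500)
P(in Brand D after 3 purchases) = 0.3361

0.3361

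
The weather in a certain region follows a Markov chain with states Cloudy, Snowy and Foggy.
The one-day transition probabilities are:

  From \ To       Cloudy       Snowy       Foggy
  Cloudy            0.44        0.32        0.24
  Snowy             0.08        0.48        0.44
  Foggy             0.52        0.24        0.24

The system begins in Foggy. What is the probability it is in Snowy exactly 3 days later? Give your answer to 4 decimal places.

0.3512

Propagate the distribution vector 3 days from Foggy.
After 0 days: (0.0000, 0.0000, 1.0000)
After 1 day: (0.5200, 0.2400, 0.2400)
After 2 days: (0.3728, 0.3392, 0.2880)
After 3 days: (0.3409, 0.3512, 0.3078)
P(in Snowy after 3 days) = 0.3512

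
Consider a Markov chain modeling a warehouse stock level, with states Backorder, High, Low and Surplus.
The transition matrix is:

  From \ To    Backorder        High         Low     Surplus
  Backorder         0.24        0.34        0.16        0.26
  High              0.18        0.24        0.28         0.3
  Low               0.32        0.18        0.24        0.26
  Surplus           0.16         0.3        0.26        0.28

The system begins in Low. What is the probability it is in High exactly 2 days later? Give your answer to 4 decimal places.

0.2732

Propagate the distribution vector 2 days from Low.
After 0 days: (0.0000, 0.0000, 1.0000, 0.0000)
After 1 day: (0.3200, 0.1800, 0.2400, 0.2600)
After 2 days: (0.2276, 0.2732, 0.2268, 0.2724)
P(in High after 2 days) = 0.2732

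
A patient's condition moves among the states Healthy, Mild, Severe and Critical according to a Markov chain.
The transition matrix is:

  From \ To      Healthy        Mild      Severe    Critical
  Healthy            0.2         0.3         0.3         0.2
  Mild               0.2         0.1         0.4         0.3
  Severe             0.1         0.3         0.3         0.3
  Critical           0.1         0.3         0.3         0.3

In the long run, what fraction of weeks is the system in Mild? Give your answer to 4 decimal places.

Let the stationary distribution be π with π = πP and π_1 + π_2 + π_3 + π_4 = 1.
π_1 = 0.2·π_1 + 0.2·π_2 + 0.1·π_3 + 0.1·π_4
π_2 = 0.3·π_1 + 0.1·π_2 + 0.3·π_3 + 0.3·π_4
π_3 = 0.3·π_1 + 0.4·π_2 + 0.3·π_3 + 0.3·π_4
Solving with the normalization constraint gives π = (0.1389, 0.2500, 0.3250, 0.2861).
So the stationary probability of Mild is 0.2500.

0.2500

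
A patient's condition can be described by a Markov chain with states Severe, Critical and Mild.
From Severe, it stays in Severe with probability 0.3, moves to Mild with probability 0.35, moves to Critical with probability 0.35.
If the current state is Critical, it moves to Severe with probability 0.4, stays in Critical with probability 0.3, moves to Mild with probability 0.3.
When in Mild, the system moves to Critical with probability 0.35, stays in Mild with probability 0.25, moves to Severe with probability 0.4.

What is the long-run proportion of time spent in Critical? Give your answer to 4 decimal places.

0.3333

Let the stationary distribution be π with π = πP and π_1 + π_2 + π_3 = 1.
π_1 = 0.3·π_1 + 0.4·π_2 + 0.4·π_3
π_2 = 0.35·π_1 + 0.3·π_2 + 0.35·π_3
Solving with the normalization constraint gives π = (0.3636, 0.3333, 0.3030).
So the stationary probability of Critical is 0.3333.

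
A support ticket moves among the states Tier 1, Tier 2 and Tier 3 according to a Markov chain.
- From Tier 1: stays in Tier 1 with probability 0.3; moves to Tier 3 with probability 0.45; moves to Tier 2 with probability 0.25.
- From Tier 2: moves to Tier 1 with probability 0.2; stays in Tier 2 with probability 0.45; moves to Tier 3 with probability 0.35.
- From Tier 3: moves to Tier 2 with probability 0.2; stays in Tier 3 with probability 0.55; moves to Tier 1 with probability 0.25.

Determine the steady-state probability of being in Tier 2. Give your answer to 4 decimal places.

0.2832

Let the stationary distribution be π with π = πP and π_1 + π_2 + π_3 = 1.
π_1 = 0.3·π_1 + 0.2·π_2 + 0.25·π_3
π_2 = 0.25·π_1 + 0.45·π_2 + 0.2·π_3
Solving with the normalization constraint gives π = (0.2483, 0.2832, 0.4685).
So the stationary probability of Tier 2 is 0.2832.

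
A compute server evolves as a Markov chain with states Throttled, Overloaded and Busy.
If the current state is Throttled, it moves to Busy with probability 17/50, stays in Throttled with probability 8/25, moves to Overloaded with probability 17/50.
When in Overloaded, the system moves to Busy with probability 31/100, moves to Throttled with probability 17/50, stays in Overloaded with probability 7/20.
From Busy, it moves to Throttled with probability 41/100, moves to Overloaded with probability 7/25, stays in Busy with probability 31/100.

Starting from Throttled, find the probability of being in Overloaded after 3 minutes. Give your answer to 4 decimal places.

0.3241

Propagate the distribution vector 3 minutes from Throttled.
After 0 minutes: (1.0000, 0.0000, 0.0000)
After 1 minute: (0.3200, 0.3400, 0.3400)
After 2 minutes: (0.3574, 0.3230, 0.3196)
After 3 minutes: (0.3552, 0.3241, 0.3207)
P(in Overloaded after 3 minutes) = 0.3241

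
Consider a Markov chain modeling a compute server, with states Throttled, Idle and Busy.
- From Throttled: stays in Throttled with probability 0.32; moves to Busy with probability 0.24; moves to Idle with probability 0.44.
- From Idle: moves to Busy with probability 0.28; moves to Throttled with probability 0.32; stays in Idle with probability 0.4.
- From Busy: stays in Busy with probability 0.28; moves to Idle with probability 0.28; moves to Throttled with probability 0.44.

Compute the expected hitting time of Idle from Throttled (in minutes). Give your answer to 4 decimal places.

2.5000

Let t(s) be the expected number of minutes to first reach Idle from state s, with t(Idle) = 0. Conditioning on the first minute:
t(Throttled) = 1 + 0.32·t(Throttled) + 0.24·t(Busy)
t(Busy) = 1 + 0.44·t(Throttled) + 0.28·t(Busy)
Solving: t(Throttled) = 2.5000, t(Busy) = 2.9167.
Expected minutes from Throttled to Idle: 2.5000.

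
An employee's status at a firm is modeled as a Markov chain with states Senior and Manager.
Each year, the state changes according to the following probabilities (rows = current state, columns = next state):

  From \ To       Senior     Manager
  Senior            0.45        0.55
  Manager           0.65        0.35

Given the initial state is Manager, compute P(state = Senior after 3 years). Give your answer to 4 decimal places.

0.5460

Propagate the distribution vector 3 years from Manager.
After 0 years: (0.0000, 1.0000)
After 1 year: (0.6500, 0.3500)
After 2 years: (0.5200, 0.4800)
After 3 years: (0.5460, 0.4540)
P(in Senior after 3 years) = 0.5460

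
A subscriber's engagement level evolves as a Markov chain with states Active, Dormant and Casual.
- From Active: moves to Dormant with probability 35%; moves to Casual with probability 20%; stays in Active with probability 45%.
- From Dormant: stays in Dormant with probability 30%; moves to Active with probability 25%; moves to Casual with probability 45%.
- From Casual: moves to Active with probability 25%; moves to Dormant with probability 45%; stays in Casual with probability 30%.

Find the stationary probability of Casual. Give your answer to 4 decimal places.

0.3234

Let the stationary distribution be π with π = πP and π_1 + π_2 + π_3 = 1.
π_1 = 0.45·π_1 + 0.25·π_2 + 0.25·π_3
π_2 = 0.35·π_1 + 0.3·π_2 + 0.45·π_3
Solving with the normalization constraint gives π = (0.3125, 0.3641, 0.3234).
So the stationary probability of Casual is 0.3234.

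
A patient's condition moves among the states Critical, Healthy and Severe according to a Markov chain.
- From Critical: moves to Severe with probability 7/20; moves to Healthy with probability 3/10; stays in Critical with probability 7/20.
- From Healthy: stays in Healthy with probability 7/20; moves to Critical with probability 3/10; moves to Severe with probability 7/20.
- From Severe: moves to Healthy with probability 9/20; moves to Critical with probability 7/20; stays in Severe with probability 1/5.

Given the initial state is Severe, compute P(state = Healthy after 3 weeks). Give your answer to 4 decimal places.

0.3656

Propagate the distribution vector 3 weeks from Severe.
After 0 weeks: (0.0000, 0.0000, 1.0000)
After 1 week: (0.3500, 0.4500, 0.2000)
After 2 weeks: (0.3275, 0.3525, 0.3200)
After 3 weeks: (0.3324, 0.3656, 0.3020)
P(in Healthy after 3 weeks) = 0.3656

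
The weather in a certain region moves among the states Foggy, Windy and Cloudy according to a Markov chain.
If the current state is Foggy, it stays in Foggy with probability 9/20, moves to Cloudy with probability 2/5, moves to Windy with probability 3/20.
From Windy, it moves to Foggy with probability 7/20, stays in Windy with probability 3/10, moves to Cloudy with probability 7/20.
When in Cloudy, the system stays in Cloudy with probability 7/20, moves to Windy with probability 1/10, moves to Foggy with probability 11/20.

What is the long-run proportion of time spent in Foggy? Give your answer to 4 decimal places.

Let the stationary distribution be π with π = πP and π_1 + π_2 + π_3 = 1.
π_1 = 0.45·π_1 + 0.35·π_2 + 0.55·π_3
π_2 = 0.15·π_1 + 0.3·π_2 + 0.1·π_3
Solving with the normalization constraint gives π = (0.4719, 0.1545, 0.3736).
So the stationary probability of Foggy is 0.4719.

0.4719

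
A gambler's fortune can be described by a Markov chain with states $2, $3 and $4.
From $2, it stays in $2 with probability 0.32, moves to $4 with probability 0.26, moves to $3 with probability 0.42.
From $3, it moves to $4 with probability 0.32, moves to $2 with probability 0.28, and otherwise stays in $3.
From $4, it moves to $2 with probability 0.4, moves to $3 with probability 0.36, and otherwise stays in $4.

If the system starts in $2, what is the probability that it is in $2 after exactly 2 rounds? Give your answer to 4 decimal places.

Sum over the intermediate state after 1 round:
P = P($2→$2)·P($2→$2) + P($2→$3)·P($3→$2) + P($2→$4)·P($4→$2)
  = 0.32×0.32 + 0.42×0.28 + 0.26×0.4
  = 0.1024 + 0.1176 + 0.1040 = 0.3240

0.3240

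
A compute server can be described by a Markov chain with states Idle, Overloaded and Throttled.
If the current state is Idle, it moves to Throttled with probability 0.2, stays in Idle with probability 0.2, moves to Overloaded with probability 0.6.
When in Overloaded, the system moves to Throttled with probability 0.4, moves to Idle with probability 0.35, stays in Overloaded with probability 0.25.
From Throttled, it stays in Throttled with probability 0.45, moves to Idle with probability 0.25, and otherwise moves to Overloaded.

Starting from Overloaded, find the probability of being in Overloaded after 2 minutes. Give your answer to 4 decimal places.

0.3925

Sum over the intermediate state after 1 minute:
P = P(Overloaded→Idle)·P(Idle→Overloaded) + P(Overloaded→Overloaded)·P(Overloaded→Overloaded) + P(Overloaded→Throttled)·P(Throttled→Overloaded)
  = 0.35×0.6 + 0.25×0.25 + 0.4×0.3
  = 0.2100 + 0.0625 + 0.1200 = 0.3925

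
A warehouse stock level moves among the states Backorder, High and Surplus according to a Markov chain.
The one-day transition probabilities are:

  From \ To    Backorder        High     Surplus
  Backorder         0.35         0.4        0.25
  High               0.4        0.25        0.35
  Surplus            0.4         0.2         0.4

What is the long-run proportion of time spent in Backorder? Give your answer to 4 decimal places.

0.3810

Let the stationary distribution be π with π = πP and π_1 + π_2 + π_3 = 1.
π_1 = 0.35·π_1 + 0.4·π_2 + 0.4·π_3
π_2 = 0.4·π_1 + 0.25·π_2 + 0.2·π_3
Solving with the normalization constraint gives π = (0.3810, 0.2907, 0.3283).
So the stationary probability of Backorder is 0.3810.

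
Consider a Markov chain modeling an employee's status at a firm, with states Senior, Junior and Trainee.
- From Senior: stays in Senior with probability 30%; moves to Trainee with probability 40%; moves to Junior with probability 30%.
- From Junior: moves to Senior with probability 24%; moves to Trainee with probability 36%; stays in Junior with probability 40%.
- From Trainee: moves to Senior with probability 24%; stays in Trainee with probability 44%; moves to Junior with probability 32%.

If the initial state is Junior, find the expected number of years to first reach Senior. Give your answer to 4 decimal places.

Let t(s) be the expected number of years to first reach Senior from state s, with t(Senior) = 0. Conditioning on the first year:
t(Junior) = 1 + 0.4·t(Junior) + 0.36·t(Trainee)
t(Trainee) = 1 + 0.32·t(Junior) + 0.44·t(Trainee)
Solving: t(Junior) = 4.1667, t(Trainee) = 4.1667.
Expected years from Junior to Senior: 4.1667.

4.1667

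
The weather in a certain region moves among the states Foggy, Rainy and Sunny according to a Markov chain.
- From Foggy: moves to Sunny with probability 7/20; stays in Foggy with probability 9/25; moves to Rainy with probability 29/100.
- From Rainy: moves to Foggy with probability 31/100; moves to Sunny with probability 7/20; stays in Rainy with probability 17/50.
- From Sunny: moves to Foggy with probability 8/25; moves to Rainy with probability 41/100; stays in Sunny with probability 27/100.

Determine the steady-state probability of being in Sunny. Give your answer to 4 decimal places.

0.3241

Let the stationary distribution be π with π = πP and π_1 + π_2 + π_3 = 1.
π_1 = 0.36·π_1 + 0.31·π_2 + 0.32·π_3
π_2 = 0.29·π_1 + 0.34·π_2 + 0.41·π_3
Solving with the normalization constraint gives π = (0.3297, 0.3462, 0.3241).
So the stationary probability of Sunny is 0.3241.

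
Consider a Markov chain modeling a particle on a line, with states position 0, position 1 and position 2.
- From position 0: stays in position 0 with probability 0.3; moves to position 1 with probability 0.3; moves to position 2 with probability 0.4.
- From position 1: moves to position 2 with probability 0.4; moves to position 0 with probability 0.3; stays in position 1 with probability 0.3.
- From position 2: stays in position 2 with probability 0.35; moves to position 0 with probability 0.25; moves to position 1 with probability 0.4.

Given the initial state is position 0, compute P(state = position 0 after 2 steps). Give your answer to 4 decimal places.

Sum over the intermediate state after 1 step:
P = P(position 0→position 0)·P(position 0→position 0) + P(position 0→position 1)·P(position 1→position 0) + P(position 0→position 2)·P(position 2→position 0)
  = 0.3×0.3 + 0.3×0.3 + 0.4×0.25
  = 0.0900 + 0.0900 + 0.1000 = 0.2800

0.2800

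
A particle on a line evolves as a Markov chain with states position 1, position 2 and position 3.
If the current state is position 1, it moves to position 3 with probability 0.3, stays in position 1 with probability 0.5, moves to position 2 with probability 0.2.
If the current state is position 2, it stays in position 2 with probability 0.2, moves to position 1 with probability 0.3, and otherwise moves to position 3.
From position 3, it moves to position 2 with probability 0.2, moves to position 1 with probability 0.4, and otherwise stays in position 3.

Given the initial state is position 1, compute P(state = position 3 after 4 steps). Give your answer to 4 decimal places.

Propagate the distribution vector 4 steps from position 1.
After 0 steps: (1.0000, 0.0000, 0.0000)
After 1 step: (0.5000, 0.2000, 0.3000)
After 2 steps: (0.4300, 0.2000, 0.3700)
After 3 steps: (0.4230, 0.2000, 0.3770)
After 4 steps: (0.4223, 0.2000, 0.3777)
P(in position 3 after 4 steps) = 0.3777

0.3777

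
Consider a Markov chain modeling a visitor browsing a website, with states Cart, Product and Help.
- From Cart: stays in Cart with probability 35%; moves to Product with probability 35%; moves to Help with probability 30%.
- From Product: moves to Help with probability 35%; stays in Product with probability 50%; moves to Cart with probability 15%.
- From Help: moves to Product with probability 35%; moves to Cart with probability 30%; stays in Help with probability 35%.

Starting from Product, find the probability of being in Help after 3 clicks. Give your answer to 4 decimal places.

0.3384

Propagate the distribution vector 3 clicks from Product.
After 0 clicks: (0.0000, 1.0000, 0.0000)
After 1 click: (0.1500, 0.5000, 0.3500)
After 2 clicks: (0.2325, 0.4250, 0.3425)
After 3 clicks: (0.2479, 0.4138, 0.3384)
P(in Help after 3 clicks) = 0.3384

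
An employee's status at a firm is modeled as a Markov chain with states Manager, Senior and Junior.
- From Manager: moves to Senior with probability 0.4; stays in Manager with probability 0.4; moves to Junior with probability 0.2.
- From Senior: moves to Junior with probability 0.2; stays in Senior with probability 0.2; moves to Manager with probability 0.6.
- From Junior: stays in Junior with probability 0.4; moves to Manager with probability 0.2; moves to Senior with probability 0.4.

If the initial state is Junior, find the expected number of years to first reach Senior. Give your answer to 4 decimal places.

2.5000

Let t(s) be the expected number of years to first reach Senior from state s, with t(Senior) = 0. Conditioning on the first year:
t(Manager) = 1 + 0.4·t(Manager) + 0.2·t(Junior)
t(Junior) = 1 + 0.2·t(Manager) + 0.4·t(Junior)
Solving: t(Manager) = 2.5000, t(Junior) = 2.5000.
Expected years from Junior to Senior: 2.5000.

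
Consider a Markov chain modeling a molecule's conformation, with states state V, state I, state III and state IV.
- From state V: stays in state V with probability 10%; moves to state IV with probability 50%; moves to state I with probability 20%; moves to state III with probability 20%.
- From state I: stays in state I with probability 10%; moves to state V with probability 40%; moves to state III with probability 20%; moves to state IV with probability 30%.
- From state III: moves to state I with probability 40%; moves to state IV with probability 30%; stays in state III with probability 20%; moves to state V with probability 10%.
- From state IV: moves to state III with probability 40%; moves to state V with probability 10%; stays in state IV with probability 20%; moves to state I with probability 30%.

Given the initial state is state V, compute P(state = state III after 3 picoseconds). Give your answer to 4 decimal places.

0.2540

Propagate the distribution vector 3 picoseconds from state V.
After 0 picoseconds: (1.0000, 0.0000, 0.0000, 0.0000)
After 1 picosecond: (0.1000, 0.2000, 0.2000, 0.5000)
After 2 picoseconds: (0.1600, 0.2700, 0.3000, 0.2700)
After 3 picoseconds: (0.1810, 0.2600, 0.2540, 0.3050)
P(in state III after 3 picoseconds) = 0.2540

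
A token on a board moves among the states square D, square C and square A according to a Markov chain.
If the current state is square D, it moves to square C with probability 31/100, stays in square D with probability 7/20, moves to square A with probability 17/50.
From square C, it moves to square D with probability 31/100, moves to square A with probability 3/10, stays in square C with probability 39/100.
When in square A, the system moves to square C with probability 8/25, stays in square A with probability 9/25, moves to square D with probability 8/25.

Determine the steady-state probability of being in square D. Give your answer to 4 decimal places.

0.3264

Let the stationary distribution be π with π = πP and π_1 + π_2 + π_3 = 1.
π_1 = 0.35·π_1 + 0.31·π_2 + 0.32·π_3
π_2 = 0.31·π_1 + 0.39·π_2 + 0.32·π_3
Solving with the normalization constraint gives π = (0.3264, 0.3406, 0.3330).
So the stationary probability of square D is 0.3264.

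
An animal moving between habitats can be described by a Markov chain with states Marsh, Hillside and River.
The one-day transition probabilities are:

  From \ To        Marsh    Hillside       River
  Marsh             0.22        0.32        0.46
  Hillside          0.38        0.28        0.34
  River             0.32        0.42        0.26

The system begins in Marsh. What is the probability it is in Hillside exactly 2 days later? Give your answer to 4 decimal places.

Sum over the intermediate state after 1 day:
P = P(Marsh→Marsh)·P(Marsh→Hillside) + P(Marsh→Hillside)·P(Hillside→Hillside) + P(Marsh→River)·P(River→Hillside)
  = 0.22×0.32 + 0.32×0.28 + 0.46×0.42
  = 0.0704 + 0.0896 + 0.1932 = 0.3532

0.3532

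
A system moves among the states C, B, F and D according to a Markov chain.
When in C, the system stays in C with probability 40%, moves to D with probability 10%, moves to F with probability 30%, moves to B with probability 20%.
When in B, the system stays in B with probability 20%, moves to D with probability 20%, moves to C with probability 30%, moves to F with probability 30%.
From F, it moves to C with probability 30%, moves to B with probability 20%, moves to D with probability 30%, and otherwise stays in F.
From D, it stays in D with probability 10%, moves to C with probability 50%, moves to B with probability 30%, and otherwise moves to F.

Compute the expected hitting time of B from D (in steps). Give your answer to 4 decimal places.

4.2041

Let t(s) be the expected number of steps to first reach B from state s, with t(B) = 0. Conditioning on the first step:
t(C) = 1 + 0.4·t(C) + 0.3·t(F) + 0.1·t(D)
t(F) = 1 + 0.3·t(C) + 0.2·t(F) + 0.3·t(D)
t(D) = 1 + 0.5·t(C) + 0.1·t(F) + 0.1·t(D)
Solving: t(C) = 4.6531, t(F) = 4.5714, t(D) = 4.2041.
Expected steps from D to B: 4.2041.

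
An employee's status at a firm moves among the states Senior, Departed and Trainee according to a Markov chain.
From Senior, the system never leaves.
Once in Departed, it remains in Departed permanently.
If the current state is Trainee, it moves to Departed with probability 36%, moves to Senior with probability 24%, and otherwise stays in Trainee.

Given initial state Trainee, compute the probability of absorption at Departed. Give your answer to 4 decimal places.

Let h(s) be the probability of absorption at Departed starting from transient state s. Then h(Departed) = 1 and h(Senior) = 0. By first-step analysis:
h(Trainee) = 0.24·0 + 0.36·1 + 0.4·h(Trainee)
Solving: h(Trainee) = 0.6000.
Starting from Trainee, the probability is 0.6000.

0.6000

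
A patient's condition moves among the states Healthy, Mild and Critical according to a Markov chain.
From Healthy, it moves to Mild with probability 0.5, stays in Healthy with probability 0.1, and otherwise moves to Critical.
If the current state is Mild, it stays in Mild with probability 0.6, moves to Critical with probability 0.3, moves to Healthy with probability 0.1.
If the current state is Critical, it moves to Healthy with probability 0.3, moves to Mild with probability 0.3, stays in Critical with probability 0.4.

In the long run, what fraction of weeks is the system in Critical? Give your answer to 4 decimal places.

0.3523

Let the stationary distribution be π with π = πP and π_1 + π_2 + π_3 = 1.
π_1 = 0.1·π_1 + 0.1·π_2 + 0.3·π_3
π_2 = 0.5·π_1 + 0.6·π_2 + 0.3·π_3
Solving with the normalization constraint gives π = (0.1705, 0.4773, 0.3523).
So the stationary probability of Critical is 0.3523.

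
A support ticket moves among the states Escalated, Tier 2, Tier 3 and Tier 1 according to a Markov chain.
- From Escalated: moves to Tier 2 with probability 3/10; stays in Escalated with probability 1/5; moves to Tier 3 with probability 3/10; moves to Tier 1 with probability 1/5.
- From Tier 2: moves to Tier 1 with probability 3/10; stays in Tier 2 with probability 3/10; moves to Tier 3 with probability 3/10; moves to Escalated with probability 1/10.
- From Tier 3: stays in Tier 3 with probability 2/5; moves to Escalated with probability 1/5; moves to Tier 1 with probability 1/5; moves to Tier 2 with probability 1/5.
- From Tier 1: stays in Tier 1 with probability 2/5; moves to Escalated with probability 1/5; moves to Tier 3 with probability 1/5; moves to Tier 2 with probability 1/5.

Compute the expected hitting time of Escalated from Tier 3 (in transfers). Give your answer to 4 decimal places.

Let t(s) be the expected number of transfers to first reach Escalated from state s, with t(Escalated) = 0. Conditioning on the first transfer:
t(Tier 2) = 1 + 0.3·t(Tier 2) + 0.3·t(Tier 3) + 0.3·t(Tier 1)
t(Tier 3) = 1 + 0.2·t(Tier 2) + 0.4·t(Tier 3) + 0.2·t(Tier 1)
t(Tier 1) = 1 + 0.2·t(Tier 2) + 0.2·t(Tier 3) + 0.4·t(Tier 1)
Solving: t(Tier 2) = 6.2500, t(Tier 3) = 5.6250, t(Tier 1) = 5.6250.
Expected transfers from Tier 3 to Escalated: 5.6250.

5.6250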